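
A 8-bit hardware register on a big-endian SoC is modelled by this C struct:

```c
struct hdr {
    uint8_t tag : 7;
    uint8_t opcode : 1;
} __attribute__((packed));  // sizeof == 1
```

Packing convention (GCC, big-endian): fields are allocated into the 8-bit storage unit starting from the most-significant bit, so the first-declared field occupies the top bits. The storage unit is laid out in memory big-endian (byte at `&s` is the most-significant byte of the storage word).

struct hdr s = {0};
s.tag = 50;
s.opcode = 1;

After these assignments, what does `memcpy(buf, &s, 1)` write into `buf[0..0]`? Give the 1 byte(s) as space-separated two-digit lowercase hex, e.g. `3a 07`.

[1+:7] tag=50 & 0x7f = 0x32; word=0x64
[0+:1] opcode=1 & 0x1 = 0x1; word=0x65
word = 0x65 → big-endian bytes:
  [0]=0x65

65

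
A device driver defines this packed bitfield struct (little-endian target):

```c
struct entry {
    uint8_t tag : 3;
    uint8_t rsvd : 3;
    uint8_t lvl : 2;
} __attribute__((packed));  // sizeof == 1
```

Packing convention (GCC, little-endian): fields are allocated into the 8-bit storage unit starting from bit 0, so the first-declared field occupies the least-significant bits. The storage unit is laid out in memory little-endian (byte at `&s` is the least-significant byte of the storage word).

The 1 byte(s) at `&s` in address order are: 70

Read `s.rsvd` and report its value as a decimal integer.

6

[0]=0x70 (little-endian) → word 0x70
tag:3 @ bit 0 → (0x70>>0)&0x7 = 0x0
rsvd:3 @ bit 3 → (0x70>>3)&0x7 = 0x6  ←
lvl:2 @ bit 6 → (0x70>>6)&0x3 = 0x1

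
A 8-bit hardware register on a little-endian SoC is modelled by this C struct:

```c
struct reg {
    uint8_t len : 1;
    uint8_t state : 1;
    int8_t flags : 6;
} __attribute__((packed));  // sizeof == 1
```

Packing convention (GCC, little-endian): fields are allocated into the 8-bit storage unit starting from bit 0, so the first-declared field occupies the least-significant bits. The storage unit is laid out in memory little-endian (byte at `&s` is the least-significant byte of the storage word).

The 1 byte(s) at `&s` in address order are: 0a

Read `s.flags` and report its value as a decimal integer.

2

[0]=0x0a (little-endian) → word 0x0a
len:1 @ bit 0 → (0x0a>>0)&0x1 = 0x0
state:1 @ bit 1 → (0x0a>>1)&0x1 = 0x1
flags:6 @ bit 2 → (0x0a>>2)&0x3f = 0x2  ←
flags signed 6b, MSB=0: value = 2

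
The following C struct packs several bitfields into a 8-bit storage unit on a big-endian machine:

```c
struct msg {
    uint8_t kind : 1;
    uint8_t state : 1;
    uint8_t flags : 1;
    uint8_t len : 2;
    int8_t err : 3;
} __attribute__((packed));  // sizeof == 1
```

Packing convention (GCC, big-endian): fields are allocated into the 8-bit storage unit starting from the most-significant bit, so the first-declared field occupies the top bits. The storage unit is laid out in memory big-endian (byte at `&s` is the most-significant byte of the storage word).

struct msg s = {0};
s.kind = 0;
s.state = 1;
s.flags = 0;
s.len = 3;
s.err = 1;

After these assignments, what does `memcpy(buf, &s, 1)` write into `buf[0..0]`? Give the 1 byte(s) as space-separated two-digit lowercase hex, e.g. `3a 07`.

kind:1 = 0 → 0x0 << 7 → word 0x00
state:1 = 1 → 0x1 << 6 → word 0x40
flags:1 = 0 → 0x0 << 5 → word 0x40
len:2 = 3 → 0x3 << 3 → word 0x58
err:3 = 1 → 0x1 << 0 → word 0x59
word = 0x59 → big-endian bytes:
  [0]=0x59

59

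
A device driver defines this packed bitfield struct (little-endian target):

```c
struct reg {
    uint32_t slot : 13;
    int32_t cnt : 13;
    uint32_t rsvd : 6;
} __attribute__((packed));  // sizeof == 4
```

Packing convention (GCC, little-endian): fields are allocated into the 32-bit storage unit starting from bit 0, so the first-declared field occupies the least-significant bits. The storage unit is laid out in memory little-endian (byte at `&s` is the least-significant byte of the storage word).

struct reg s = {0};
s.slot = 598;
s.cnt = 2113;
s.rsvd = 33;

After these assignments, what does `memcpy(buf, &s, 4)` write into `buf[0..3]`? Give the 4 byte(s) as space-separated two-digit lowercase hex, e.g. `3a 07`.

slot:13 = 598 → 0x256 << 0 → word 0x00000256
cnt:13 = 2113 → 0x841 << 13 → word 0x01082256
rsvd:6 = 33 → 0x21 << 26 → word 0x85082256
word = 0x85082256 → little-endian bytes:
  [0]=0x56  [1]=0x22  [2]=0x08  [3]=0x85

56 22 08 85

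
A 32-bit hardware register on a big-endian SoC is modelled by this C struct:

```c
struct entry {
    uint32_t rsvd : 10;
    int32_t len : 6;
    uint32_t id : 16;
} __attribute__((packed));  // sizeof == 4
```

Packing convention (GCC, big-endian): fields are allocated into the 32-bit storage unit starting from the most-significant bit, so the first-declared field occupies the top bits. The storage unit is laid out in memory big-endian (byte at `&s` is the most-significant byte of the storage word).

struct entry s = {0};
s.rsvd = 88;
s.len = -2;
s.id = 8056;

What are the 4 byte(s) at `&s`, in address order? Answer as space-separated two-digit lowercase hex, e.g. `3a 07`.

[22+:10] rsvd=88 & 0x3ff = 0x58; word=0x16000000
[16+:6] len=-2 & 0x3f = 0x3e; word=0x163e0000
[0+:16] id=8056 & 0xffff = 0x1f78; word=0x163e1f78
word = 0x163e1f78 → big-endian bytes:
  [0]=0x16  [1]=0x3e  [2]=0x1f  [3]=0x78

16 3e 1f 78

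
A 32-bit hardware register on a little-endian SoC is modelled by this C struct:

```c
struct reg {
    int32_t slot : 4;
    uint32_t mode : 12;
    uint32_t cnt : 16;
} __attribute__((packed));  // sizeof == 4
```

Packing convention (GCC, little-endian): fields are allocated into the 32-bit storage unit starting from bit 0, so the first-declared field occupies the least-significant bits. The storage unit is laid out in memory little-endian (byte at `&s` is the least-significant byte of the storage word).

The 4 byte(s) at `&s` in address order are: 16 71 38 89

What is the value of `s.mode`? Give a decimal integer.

1809

[0]=0x16 [1]=0x71 [2]=0x38 [3]=0x89 (little-endian) → word 0x89387116
slot [0+:4] = (word>>0) & 0xf = 6
mode [4+:12] = (word>>4) & 0xfff = 1809  ←
cnt [16+:16] = (word>>16) & 0xffff = 35128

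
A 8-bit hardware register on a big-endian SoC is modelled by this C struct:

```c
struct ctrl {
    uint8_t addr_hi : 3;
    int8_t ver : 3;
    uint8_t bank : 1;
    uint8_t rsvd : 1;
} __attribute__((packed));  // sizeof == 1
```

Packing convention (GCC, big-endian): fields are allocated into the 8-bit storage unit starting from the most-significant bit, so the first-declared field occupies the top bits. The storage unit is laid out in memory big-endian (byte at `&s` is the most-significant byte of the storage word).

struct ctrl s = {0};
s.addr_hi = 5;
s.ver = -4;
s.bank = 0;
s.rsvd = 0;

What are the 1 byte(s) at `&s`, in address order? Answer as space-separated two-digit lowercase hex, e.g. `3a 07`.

b0

[5+:3] addr_hi=5 & 0x7 = 0x5; word=0xa0
[2+:3] ver=-4 & 0x7 = 0x4; word=0xb0
[1+:1] bank=0 & 0x1 = 0x0; word=0xb0
[0+:1] rsvd=0 & 0x1 = 0x0; word=0xb0
word = 0xb0 → big-endian bytes:
  [0]=0xb0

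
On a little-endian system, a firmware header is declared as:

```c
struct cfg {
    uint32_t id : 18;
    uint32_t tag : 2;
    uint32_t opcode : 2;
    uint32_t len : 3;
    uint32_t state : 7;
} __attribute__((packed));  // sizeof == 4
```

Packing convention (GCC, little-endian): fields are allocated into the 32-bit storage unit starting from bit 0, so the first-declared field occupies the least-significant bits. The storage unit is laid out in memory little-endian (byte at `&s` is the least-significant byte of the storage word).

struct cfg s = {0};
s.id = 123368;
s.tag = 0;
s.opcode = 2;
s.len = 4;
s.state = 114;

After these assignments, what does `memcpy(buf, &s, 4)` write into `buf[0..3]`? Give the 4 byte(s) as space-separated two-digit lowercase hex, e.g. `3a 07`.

id (18b) val=123368 bits=0x1e1e8 at bit 0: 0x0001e1e8
tag (2b) val=0 bits=0x0 at bit 18: 0x0001e1e8
opcode (2b) val=2 bits=0x2 at bit 20: 0x0021e1e8
len (3b) val=4 bits=0x4 at bit 22: 0x0121e1e8
state (7b) val=114 bits=0x72 at bit 25: 0xe521e1e8
word = 0xe521e1e8 → little-endian bytes:
  [0]=0xe8  [1]=0xe1  [2]=0x21  [3]=0xe5

e8 e1 21 e5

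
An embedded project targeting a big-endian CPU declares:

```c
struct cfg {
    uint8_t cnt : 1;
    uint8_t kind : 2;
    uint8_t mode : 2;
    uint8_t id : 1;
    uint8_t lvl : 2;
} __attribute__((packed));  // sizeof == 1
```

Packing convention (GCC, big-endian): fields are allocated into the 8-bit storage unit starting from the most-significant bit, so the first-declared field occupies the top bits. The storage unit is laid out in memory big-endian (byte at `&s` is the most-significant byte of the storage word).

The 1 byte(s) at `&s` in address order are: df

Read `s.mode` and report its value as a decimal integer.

3

[0]=0xdf (big-endian) → word 0xdf
cnt [7+:1] = (word>>7) & 0x1 = 1
kind [5+:2] = (word>>5) & 0x3 = 2
mode [3+:2] = (word>>3) & 0x3 = 3  ←
id [2+:1] = (word>>2) & 0x1 = 1
lvl [0+:2] = (word>>0) & 0x3 = 3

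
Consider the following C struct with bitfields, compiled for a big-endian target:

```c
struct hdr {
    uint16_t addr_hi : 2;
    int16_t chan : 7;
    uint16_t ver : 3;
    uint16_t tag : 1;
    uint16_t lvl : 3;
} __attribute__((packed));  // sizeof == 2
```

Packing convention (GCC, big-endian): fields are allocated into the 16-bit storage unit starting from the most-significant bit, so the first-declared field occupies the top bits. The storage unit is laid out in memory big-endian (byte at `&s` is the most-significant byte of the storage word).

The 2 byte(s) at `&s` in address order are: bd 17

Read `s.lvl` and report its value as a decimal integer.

[0]=0xbd [1]=0x17 (big-endian) → word 0xbd17
addr_hi [14+:2] = (word>>14) & 0x3 = 2
chan [7+:7] = (word>>7) & 0x7f = 122
ver [4+:3] = (word>>4) & 0x7 = 1
tag [3+:1] = (word>>3) & 0x1 = 0
lvl [0+:3] = (word>>0) & 0x7 = 7  ←

7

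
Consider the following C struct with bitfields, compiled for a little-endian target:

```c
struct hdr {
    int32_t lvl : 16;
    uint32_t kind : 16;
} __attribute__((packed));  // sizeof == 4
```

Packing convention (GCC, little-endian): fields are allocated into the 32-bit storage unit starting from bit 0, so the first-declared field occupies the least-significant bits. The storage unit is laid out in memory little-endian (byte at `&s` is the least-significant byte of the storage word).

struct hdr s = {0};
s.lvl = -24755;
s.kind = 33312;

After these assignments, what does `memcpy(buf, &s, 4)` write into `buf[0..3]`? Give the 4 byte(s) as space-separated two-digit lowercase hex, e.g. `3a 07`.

4d 9f 20 82

[0+:16] lvl=-24755 & 0xffff = 0x9f4d; word=0x00009f4d
[16+:16] kind=33312 & 0xffff = 0x8220; word=0x82209f4d
word = 0x82209f4d → little-endian bytes:
  [0]=0x4d  [1]=0x9f  [2]=0x20  [3]=0x82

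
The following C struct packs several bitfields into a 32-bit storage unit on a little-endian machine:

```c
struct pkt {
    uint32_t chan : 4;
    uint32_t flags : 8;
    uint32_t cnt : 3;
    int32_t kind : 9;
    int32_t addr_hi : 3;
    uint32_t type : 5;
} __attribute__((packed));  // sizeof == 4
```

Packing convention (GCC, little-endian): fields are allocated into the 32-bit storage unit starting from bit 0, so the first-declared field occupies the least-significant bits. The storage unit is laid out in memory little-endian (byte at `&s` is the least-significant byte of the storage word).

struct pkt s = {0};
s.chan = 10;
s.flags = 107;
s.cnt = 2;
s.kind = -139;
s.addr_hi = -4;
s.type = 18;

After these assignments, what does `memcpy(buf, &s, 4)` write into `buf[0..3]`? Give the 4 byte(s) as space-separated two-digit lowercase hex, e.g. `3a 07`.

chan (4b) val=10 bits=0xa at bit 0: 0x0000000a
flags (8b) val=107 bits=0x6b at bit 4: 0x000006ba
cnt (3b) val=2 bits=0x2 at bit 12: 0x000026ba
kind (9b) val=-139 bits=0x175 at bit 15: 0x00baa6ba
addr_hi (3b) val=-4 bits=0x4 at bit 24: 0x04baa6ba
type (5b) val=18 bits=0x12 at bit 27: 0x94baa6ba
word = 0x94baa6ba → little-endian bytes:
  [0]=0xba  [1]=0xa6  [2]=0xba  [3]=0x94

ba a6 ba 94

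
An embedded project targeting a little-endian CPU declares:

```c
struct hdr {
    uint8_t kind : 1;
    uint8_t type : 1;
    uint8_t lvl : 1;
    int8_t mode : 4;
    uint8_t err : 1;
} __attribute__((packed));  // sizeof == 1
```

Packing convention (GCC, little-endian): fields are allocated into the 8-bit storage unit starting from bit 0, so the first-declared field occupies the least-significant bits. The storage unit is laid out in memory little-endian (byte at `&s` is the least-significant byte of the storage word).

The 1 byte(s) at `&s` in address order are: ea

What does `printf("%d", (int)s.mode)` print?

-3

[0]=0xea (little-endian) → word 0xea
kind [0+:1] = (word>>0) & 0x1 = 0
type [1+:1] = (word>>1) & 0x1 = 1
lvl [2+:1] = (word>>2) & 0x1 = 0
mode [3+:4] = (word>>3) & 0xf = 13  ←
err [7+:1] = (word>>7) & 0x1 = 1
mode signed 4b, MSB=1: 13 - 16 = -3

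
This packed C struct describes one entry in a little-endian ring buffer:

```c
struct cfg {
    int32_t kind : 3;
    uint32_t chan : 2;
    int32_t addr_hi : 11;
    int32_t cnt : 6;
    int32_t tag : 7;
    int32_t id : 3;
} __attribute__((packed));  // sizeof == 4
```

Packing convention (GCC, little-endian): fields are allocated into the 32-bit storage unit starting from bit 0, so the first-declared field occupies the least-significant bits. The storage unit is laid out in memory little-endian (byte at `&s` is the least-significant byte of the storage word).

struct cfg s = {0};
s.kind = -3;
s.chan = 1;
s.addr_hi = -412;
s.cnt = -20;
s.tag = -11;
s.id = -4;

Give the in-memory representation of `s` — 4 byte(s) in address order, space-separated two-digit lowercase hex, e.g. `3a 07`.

[0+:3] kind=-3 & 0x7 = 0x5; word=0x00000005
[3+:2] chan=1 & 0x3 = 0x1; word=0x0000000d
[5+:11] addr_hi=-412 & 0x7ff = 0x664; word=0x0000cc8d
[16+:6] cnt=-20 & 0x3f = 0x2c; word=0x002ccc8d
[22+:7] tag=-11 & 0x7f = 0x75; word=0x1d6ccc8d
[29+:3] id=-4 & 0x7 = 0x4; word=0x9d6ccc8d
word = 0x9d6ccc8d → little-endian bytes:
  [0]=0x8d  [1]=0xcc  [2]=0x6c  [3]=0x9d

8d cc 6c 9d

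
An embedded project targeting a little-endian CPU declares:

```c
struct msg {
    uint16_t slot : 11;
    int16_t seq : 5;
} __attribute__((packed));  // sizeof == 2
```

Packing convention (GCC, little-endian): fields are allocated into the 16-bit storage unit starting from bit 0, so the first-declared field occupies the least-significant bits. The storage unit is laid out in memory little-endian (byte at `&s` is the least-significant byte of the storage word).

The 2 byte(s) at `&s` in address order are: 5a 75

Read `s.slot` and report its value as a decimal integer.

1370

[0]=0x5a [1]=0x75 (little-endian) → word 0x755a
slot:11 @ bit 0 → (0x755a>>0)&0x7ff = 0x55a  ←
seq:5 @ bit 11 → (0x755a>>11)&0x1f = 0xe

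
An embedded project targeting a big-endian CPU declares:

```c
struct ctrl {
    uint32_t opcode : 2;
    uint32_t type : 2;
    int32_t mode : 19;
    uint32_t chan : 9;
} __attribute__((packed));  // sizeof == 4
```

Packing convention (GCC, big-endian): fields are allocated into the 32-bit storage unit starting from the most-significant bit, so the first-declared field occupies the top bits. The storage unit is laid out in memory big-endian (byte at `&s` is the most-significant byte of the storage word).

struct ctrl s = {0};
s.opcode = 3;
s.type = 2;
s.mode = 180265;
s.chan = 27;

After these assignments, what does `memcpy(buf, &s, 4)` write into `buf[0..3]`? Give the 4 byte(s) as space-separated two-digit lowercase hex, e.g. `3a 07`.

e5 80 52 1b

opcode:2 = 3 → 0x3 << 30 → word 0xc0000000
type:2 = 2 → 0x2 << 28 → word 0xe0000000
mode:19 = 180265 → 0x2c029 << 9 → word 0xe5805200
chan:9 = 27 → 0x1b << 0 → word 0xe580521b
word = 0xe580521b → big-endian bytes:
  [0]=0xe5  [1]=0x80  [2]=0x52  [3]=0x1b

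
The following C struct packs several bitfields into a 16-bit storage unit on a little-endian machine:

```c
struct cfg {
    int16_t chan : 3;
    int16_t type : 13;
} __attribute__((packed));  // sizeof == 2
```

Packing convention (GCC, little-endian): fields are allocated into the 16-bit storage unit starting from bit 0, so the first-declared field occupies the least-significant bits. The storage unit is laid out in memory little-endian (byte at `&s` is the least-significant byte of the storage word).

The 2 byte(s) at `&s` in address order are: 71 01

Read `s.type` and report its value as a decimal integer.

46

[0]=0x71 [1]=0x01 (little-endian) → word 0x0171
chan [0+:3] = (word>>0) & 0x7 = 1
type [3+:13] = (word>>3) & 0x1fff = 46  ←
type signed 13b, MSB=0: value = 46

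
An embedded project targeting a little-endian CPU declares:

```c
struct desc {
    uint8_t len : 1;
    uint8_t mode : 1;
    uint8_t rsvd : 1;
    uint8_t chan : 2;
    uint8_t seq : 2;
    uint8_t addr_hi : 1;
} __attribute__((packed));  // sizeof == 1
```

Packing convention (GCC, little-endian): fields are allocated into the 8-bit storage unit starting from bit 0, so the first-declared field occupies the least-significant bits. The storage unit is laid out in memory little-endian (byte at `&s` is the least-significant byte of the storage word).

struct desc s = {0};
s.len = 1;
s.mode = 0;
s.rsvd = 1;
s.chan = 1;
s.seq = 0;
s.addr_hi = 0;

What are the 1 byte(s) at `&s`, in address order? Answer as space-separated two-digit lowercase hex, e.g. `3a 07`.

0d

len:1 = 1 → 0x1 << 0 → word 0x01
mode:1 = 0 → 0x0 << 1 → word 0x01
rsvd:1 = 1 → 0x1 << 2 → word 0x05
chan:2 = 1 → 0x1 << 3 → word 0x0d
seq:2 = 0 → 0x0 << 5 → word 0x0d
addr_hi:1 = 0 → 0x0 << 7 → word 0x0d
word = 0x0d → little-endian bytes:
  [0]=0x0d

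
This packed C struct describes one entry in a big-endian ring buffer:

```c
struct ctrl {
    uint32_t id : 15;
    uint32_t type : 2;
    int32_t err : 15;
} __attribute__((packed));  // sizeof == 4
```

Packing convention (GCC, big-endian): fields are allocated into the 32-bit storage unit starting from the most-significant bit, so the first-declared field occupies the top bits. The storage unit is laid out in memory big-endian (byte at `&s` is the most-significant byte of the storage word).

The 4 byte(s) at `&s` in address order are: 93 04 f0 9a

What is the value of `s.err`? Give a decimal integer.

[0]=0x93 [1]=0x04 [2]=0xf0 [3]=0x9a (big-endian) → word 0x9304f09a
id:15 @ bit 17 → (0x9304f09a>>17)&0x7fff = 0x4982
type:2 @ bit 15 → (0x9304f09a>>15)&0x3 = 0x1
err:15 @ bit 0 → (0x9304f09a>>0)&0x7fff = 0x709a  ←
err signed 15b, MSB=1: 28826 - 32768 = -3942

-3942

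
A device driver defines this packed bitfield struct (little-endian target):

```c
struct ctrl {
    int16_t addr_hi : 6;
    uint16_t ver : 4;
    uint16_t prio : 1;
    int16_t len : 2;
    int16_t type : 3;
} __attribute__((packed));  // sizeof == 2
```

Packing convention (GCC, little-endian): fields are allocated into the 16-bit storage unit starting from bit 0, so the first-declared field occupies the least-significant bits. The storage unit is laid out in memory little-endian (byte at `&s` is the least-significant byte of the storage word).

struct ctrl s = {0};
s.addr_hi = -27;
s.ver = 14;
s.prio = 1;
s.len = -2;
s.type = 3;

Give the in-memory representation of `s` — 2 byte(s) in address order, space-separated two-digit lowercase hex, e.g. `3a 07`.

addr_hi (6b) val=-27 bits=0x25 at bit 0: 0x0025
ver (4b) val=14 bits=0xe at bit 6: 0x03a5
prio (1b) val=1 bits=0x1 at bit 10: 0x07a5
len (2b) val=-2 bits=0x2 at bit 11: 0x17a5
type (3b) val=3 bits=0x3 at bit 13: 0x77a5
word = 0x77a5 → little-endian bytes:
  [0]=0xa5  [1]=0x77

a5 77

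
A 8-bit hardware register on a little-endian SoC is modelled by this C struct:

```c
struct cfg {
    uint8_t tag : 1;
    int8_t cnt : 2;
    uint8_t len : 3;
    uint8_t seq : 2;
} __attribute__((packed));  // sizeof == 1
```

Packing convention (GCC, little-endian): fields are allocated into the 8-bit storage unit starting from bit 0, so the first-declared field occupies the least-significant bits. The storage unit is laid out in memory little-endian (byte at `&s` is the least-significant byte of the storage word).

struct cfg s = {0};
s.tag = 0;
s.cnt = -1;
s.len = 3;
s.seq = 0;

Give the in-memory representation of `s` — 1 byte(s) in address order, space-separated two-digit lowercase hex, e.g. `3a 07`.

tag (1b) val=0 bits=0x0 at bit 0: 0x00
cnt (2b) val=-1 bits=0x3 at bit 1: 0x06
len (3b) val=3 bits=0x3 at bit 3: 0x1e
seq (2b) val=0 bits=0x0 at bit 6: 0x1e
word = 0x1e → little-endian bytes:
  [0]=0x1e

1e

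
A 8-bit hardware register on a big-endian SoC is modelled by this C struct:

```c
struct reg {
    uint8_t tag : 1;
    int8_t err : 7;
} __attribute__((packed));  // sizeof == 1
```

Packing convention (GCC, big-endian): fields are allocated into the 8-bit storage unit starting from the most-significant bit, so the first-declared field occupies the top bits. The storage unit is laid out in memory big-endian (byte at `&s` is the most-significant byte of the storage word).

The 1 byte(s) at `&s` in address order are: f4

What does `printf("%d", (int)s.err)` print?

-12

[0]=0xf4 (big-endian) → word 0xf4
tag [7+:1] = (word>>7) & 0x1 = 1
err [0+:7] = (word>>0) & 0x7f = 116  ←
err signed 7b, MSB=1: 116 - 128 = -12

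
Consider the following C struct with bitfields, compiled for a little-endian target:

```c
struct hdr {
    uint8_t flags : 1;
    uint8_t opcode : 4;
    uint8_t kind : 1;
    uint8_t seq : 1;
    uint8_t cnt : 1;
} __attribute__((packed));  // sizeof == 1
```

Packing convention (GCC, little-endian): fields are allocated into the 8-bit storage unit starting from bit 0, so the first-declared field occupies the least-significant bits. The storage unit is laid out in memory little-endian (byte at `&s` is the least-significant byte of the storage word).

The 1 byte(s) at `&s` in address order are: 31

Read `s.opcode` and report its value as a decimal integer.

[0]=0x31 (little-endian) → word 0x31
flags [0+:1] = (word>>0) & 0x1 = 1
opcode [1+:4] = (word>>1) & 0xf = 8  ←
kind [5+:1] = (word>>5) & 0x1 = 1
seq [6+:1] = (word>>6) & 0x1 = 0
cnt [7+:1] = (word>>7) & 0x1 = 0

8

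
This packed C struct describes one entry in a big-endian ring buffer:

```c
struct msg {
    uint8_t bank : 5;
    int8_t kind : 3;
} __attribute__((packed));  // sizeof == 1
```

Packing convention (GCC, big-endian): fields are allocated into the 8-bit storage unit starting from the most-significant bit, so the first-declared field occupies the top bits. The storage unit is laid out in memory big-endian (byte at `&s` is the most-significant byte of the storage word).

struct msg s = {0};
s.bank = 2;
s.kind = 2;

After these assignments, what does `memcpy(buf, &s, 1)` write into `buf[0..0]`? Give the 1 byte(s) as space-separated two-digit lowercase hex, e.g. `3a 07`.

bank (5b) val=2 bits=0x2 at bit 3: 0x10
kind (3b) val=2 bits=0x2 at bit 0: 0x12
word = 0x12 → big-endian bytes:
  [0]=0x12

12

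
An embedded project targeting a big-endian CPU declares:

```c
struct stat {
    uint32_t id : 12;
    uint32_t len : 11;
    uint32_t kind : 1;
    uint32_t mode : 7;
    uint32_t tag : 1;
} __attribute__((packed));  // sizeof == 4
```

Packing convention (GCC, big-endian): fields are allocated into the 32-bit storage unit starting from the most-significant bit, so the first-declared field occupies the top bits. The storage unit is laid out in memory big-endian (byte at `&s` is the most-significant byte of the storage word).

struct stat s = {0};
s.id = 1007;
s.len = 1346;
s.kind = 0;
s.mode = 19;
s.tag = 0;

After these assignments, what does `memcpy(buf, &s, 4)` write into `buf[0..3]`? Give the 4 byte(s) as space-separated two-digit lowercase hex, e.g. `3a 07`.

id:12 = 1007 → 0x3ef << 20 → word 0x3ef00000
len:11 = 1346 → 0x542 << 9 → word 0x3efa8400
kind:1 = 0 → 0x0 << 8 → word 0x3efa8400
mode:7 = 19 → 0x13 << 1 → word 0x3efa8426
tag:1 = 0 → 0x0 << 0 → word 0x3efa8426
word = 0x3efa8426 → big-endian bytes:
  [0]=0x3e  [1]=0xfa  [2]=0x84  [3]=0x26

3e fa 84 26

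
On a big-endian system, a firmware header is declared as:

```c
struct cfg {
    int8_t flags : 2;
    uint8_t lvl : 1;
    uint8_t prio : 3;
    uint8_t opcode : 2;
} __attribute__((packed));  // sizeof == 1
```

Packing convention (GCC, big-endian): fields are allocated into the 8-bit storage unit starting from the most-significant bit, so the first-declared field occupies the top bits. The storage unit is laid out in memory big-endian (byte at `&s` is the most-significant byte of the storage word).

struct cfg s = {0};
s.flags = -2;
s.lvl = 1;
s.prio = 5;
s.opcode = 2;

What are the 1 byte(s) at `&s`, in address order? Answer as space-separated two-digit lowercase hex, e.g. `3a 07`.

flags:2 = -2 → 0x2 << 6 → word 0x80
lvl:1 = 1 → 0x1 << 5 → word 0xa0
prio:3 = 5 → 0x5 << 2 → word 0xb4
opcode:2 = 2 → 0x2 << 0 → word 0xb6
word = 0xb6 → big-endian bytes:
  [0]=0xb6

b6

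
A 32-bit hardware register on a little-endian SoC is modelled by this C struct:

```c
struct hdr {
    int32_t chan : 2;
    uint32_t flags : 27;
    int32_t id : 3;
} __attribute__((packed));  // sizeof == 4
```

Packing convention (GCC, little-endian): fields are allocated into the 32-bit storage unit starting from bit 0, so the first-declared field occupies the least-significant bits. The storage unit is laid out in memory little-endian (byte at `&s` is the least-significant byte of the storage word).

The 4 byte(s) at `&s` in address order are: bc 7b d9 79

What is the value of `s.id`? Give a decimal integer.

3

[0]=0xbc [1]=0x7b [2]=0xd9 [3]=0x79 (little-endian) → word 0x79d97bbc
chan [0+:2] = (word>>0) & 0x3 = 0
flags [2+:27] = (word>>2) & 0x7ffffff = 108420847
id [29+:3] = (word>>29) & 0x7 = 3  ←
id signed 3b, MSB=0: value = 3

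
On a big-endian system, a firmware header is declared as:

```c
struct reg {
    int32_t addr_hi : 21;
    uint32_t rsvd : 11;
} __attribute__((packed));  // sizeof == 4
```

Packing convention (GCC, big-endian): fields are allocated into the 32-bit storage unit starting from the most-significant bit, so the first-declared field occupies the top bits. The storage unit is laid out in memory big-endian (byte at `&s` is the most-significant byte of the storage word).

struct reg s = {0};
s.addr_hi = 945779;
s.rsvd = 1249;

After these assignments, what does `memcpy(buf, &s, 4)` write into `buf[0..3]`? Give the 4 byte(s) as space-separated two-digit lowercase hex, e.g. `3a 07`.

73 73 9c e1

addr_hi:21 = 945779 → 0xe6e73 << 11 → word 0x73739800
rsvd:11 = 1249 → 0x4e1 << 0 → word 0x73739ce1
word = 0x73739ce1 → big-endian bytes:
  [0]=0x73  [1]=0x73  [2]=0x9c  [3]=0xe1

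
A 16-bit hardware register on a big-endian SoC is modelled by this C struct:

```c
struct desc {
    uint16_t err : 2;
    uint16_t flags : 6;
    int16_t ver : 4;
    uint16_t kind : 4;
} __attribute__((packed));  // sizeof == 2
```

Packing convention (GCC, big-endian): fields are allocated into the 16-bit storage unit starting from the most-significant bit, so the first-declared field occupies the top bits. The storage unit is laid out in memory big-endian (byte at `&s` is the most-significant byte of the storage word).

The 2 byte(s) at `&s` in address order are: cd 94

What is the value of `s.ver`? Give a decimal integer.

[0]=0xcd [1]=0x94 (big-endian) → word 0xcd94
err:2 @ bit 14 → (0xcd94>>14)&0x3 = 0x3
flags:6 @ bit 8 → (0xcd94>>8)&0x3f = 0xd
ver:4 @ bit 4 → (0xcd94>>4)&0xf = 0x9  ←
kind:4 @ bit 0 → (0xcd94>>0)&0xf = 0x4
ver signed 4b, MSB=1: 9 - 16 = -7

-7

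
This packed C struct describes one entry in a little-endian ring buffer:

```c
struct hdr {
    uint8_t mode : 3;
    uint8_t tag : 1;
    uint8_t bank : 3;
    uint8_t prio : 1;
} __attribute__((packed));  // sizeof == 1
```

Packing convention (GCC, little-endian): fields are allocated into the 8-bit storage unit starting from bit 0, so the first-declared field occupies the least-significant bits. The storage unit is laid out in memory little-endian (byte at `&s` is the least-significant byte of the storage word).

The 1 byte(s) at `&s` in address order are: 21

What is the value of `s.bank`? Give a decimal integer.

[0]=0x21 (little-endian) → word 0x21
mode:3 @ bit 0 → (0x21>>0)&0x7 = 0x1
tag:1 @ bit 3 → (0x21>>3)&0x1 = 0x0
bank:3 @ bit 4 → (0x21>>4)&0x7 = 0x2  ←
prio:1 @ bit 7 → (0x21>>7)&0x1 = 0x0

2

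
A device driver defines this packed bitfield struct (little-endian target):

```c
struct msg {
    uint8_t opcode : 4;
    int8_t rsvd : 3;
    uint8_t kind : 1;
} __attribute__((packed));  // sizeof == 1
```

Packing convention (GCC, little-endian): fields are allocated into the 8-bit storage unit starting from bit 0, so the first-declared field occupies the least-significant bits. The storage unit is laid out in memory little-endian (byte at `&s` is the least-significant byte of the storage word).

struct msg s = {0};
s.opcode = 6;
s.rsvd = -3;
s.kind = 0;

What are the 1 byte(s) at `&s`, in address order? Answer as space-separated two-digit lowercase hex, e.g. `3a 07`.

opcode:4 = 6 → 0x6 << 0 → word 0x06
rsvd:3 = -3 → 0x5 << 4 → word 0x56
kind:1 = 0 → 0x0 << 7 → word 0x56
word = 0x56 → little-endian bytes:
  [0]=0x56

56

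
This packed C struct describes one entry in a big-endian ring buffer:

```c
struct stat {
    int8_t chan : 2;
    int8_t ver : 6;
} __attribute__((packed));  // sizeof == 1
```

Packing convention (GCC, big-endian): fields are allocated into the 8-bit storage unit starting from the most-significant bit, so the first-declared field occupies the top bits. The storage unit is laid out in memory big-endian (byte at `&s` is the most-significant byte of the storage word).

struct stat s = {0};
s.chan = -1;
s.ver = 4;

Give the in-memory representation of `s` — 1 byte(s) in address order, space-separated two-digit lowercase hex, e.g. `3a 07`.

c4

chan:2 = -1 → 0x3 << 6 → word 0xc0
ver:6 = 4 → 0x4 << 0 → word 0xc4
word = 0xc4 → big-endian bytes:
  [0]=0xc4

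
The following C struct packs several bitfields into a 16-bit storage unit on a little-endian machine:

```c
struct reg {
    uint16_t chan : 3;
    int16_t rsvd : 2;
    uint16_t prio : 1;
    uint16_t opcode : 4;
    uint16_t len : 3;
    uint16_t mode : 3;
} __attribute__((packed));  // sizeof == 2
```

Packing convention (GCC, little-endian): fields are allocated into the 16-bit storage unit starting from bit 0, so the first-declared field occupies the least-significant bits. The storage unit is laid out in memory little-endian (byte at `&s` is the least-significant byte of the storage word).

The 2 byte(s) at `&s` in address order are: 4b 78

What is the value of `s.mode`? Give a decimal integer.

[0]=0x4b [1]=0x78 (little-endian) → word 0x784b
chan:3 @ bit 0 → (0x784b>>0)&0x7 = 0x3
rsvd:2 @ bit 3 → (0x784b>>3)&0x3 = 0x1
prio:1 @ bit 5 → (0x784b>>5)&0x1 = 0x0
opcode:4 @ bit 6 → (0x784b>>6)&0xf = 0x1
len:3 @ bit 10 → (0x784b>>10)&0x7 = 0x6
mode:3 @ bit 13 → (0x784b>>13)&0x7 = 0x3  ←

3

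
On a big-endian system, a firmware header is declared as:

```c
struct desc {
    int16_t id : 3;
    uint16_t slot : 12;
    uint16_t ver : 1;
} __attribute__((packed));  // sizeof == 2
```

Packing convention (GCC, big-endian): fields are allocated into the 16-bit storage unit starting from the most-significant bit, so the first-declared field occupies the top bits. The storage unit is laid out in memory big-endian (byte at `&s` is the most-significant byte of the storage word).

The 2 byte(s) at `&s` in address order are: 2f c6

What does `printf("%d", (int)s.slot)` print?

2019

[0]=0x2f [1]=0xc6 (big-endian) → word 0x2fc6
id [13+:3] = (word>>13) & 0x7 = 1
slot [1+:12] = (word>>1) & 0xfff = 2019  ←
ver [0+:1] = (word>>0) & 0x1 = 0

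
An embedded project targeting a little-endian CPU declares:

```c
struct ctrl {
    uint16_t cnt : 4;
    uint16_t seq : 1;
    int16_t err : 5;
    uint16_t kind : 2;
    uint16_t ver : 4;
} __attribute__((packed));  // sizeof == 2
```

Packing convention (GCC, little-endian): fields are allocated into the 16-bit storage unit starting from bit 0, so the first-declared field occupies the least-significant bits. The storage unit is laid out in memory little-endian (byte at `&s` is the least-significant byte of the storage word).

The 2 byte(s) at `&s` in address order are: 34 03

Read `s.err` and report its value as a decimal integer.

[0]=0x34 [1]=0x03 (little-endian) → word 0x0334
cnt:4 @ bit 0 → (0x0334>>0)&0xf = 0x4
seq:1 @ bit 4 → (0x0334>>4)&0x1 = 0x1
err:5 @ bit 5 → (0x0334>>5)&0x1f = 0x19  ←
kind:2 @ bit 10 → (0x0334>>10)&0x3 = 0x0
ver:4 @ bit 12 → (0x0334>>12)&0xf = 0x0
err signed 5b, MSB=1: 25 - 32 = -7

-7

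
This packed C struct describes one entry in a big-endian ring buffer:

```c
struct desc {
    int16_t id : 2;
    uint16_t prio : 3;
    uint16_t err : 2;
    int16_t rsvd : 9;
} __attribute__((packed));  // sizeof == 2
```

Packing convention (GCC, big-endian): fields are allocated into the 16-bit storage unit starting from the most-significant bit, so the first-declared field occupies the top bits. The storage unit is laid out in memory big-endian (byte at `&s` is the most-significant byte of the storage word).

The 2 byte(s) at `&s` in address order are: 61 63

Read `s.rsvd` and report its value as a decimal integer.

[0]=0x61 [1]=0x63 (big-endian) → word 0x6163
id [14+:2] = (word>>14) & 0x3 = 1
prio [11+:3] = (word>>11) & 0x7 = 4
err [9+:2] = (word>>9) & 0x3 = 0
rsvd [0+:9] = (word>>0) & 0x1ff = 355  ←
rsvd signed 9b, MSB=1: 355 - 512 = -157

-157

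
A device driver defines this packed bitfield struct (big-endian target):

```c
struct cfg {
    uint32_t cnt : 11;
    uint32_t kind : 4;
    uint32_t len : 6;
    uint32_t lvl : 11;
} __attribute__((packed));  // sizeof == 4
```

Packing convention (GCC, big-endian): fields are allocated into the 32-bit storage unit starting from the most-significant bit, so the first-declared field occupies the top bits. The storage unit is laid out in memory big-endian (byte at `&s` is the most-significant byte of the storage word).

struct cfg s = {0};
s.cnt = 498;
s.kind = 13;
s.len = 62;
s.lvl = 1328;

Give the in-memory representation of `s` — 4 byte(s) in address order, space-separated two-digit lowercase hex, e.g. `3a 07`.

3e 5b f5 30

cnt (11b) val=498 bits=0x1f2 at bit 21: 0x3e400000
kind (4b) val=13 bits=0xd at bit 17: 0x3e5a0000
len (6b) val=62 bits=0x3e at bit 11: 0x3e5bf000
lvl (11b) val=1328 bits=0x530 at bit 0: 0x3e5bf530
word = 0x3e5bf530 → big-endian bytes:
  [0]=0x3e  [1]=0x5b  [2]=0xf5  [3]=0x30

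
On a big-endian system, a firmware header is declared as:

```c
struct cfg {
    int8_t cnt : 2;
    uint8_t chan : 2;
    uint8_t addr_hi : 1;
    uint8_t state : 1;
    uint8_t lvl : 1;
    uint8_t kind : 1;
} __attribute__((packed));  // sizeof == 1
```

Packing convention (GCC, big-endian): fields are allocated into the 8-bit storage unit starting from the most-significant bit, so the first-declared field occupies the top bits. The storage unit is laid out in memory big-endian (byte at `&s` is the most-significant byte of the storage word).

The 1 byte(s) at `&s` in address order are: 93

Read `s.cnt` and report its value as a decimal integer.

-2

[0]=0x93 (big-endian) → word 0x93
cnt:2 @ bit 6 → (0x93>>6)&0x3 = 0x2  ←
chan:2 @ bit 4 → (0x93>>4)&0x3 = 0x1
addr_hi:1 @ bit 3 → (0x93>>3)&0x1 = 0x0
state:1 @ bit 2 → (0x93>>2)&0x1 = 0x0
lvl:1 @ bit 1 → (0x93>>1)&0x1 = 0x1
kind:1 @ bit 0 → (0x93>>0)&0x1 = 0x1
cnt signed 2b, MSB=1: 2 - 4 = -2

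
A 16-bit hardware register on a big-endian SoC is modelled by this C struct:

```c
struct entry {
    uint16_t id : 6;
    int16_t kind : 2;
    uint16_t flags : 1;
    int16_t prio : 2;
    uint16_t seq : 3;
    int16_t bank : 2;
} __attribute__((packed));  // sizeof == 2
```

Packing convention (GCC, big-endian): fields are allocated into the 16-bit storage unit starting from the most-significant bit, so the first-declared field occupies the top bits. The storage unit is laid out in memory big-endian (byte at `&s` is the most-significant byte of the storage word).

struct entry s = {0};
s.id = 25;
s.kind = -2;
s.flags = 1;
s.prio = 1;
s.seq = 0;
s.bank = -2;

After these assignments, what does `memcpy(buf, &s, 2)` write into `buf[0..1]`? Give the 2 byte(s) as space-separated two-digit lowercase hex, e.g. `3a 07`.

66 a2

[10+:6] id=25 & 0x3f = 0x19; word=0x6400
[8+:2] kind=-2 & 0x3 = 0x2; word=0x6600
[7+:1] flags=1 & 0x1 = 0x1; word=0x6680
[5+:2] prio=1 & 0x3 = 0x1; word=0x66a0
[2+:3] seq=0 & 0x7 = 0x0; word=0x66a0
[0+:2] bank=-2 & 0x3 = 0x2; word=0x66a2
word = 0x66a2 → big-endian bytes:
  [0]=0x66  [1]=0xa2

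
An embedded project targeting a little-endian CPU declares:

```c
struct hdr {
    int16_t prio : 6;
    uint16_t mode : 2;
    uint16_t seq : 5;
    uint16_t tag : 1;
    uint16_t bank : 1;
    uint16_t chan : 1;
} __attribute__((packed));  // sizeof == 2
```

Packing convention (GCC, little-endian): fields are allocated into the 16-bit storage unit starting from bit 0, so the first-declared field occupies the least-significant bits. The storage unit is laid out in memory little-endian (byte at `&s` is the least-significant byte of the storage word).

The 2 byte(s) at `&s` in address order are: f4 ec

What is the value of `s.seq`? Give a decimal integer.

12

[0]=0xf4 [1]=0xec (little-endian) → word 0xecf4
prio:6 @ bit 0 → (0xecf4>>0)&0x3f = 0x34
mode:2 @ bit 6 → (0xecf4>>6)&0x3 = 0x3
seq:5 @ bit 8 → (0xecf4>>8)&0x1f = 0xc  ←
tag:1 @ bit 13 → (0xecf4>>13)&0x1 = 0x1
bank:1 @ bit 14 → (0xecf4>>14)&0x1 = 0x1
chan:1 @ bit 15 → (0xecf4>>15)&0x1 = 0x1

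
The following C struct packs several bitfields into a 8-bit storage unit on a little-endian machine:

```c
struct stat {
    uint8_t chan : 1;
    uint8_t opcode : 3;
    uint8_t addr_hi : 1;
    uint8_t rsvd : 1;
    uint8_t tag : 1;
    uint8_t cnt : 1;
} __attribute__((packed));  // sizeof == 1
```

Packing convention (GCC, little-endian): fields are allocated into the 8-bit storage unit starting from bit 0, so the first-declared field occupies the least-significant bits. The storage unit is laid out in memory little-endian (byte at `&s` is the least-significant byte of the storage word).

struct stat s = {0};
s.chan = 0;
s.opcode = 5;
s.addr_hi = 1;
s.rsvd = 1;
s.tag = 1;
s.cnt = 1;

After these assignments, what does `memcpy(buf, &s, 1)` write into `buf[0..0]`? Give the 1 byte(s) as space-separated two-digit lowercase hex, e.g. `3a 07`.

chan:1 = 0 → 0x0 << 0 → word 0x00
opcode:3 = 5 → 0x5 << 1 → word 0x0a
addr_hi:1 = 1 → 0x1 << 4 → word 0x1a
rsvd:1 = 1 → 0x1 << 5 → word 0x3a
tag:1 = 1 → 0x1 << 6 → word 0x7a
cnt:1 = 1 → 0x1 << 7 → word 0xfa
word = 0xfa → little-endian bytes:
  [0]=0xfa

fa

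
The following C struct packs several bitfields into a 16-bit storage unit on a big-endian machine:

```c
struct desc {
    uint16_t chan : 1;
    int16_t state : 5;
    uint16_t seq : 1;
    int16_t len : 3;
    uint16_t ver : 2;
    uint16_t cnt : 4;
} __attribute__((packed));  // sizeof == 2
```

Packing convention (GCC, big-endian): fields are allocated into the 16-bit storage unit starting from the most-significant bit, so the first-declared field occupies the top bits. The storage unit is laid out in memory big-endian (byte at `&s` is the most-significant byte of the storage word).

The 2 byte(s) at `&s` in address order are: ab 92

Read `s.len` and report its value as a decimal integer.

[0]=0xab [1]=0x92 (big-endian) → word 0xab92
chan:1 @ bit 15 → (0xab92>>15)&0x1 = 0x1
state:5 @ bit 10 → (0xab92>>10)&0x1f = 0xa
seq:1 @ bit 9 → (0xab92>>9)&0x1 = 0x1
len:3 @ bit 6 → (0xab92>>6)&0x7 = 0x6  ←
ver:2 @ bit 4 → (0xab92>>4)&0x3 = 0x1
cnt:4 @ bit 0 → (0xab92>>0)&0xf = 0x2
len signed 3b, MSB=1: 6 - 8 = -2

-2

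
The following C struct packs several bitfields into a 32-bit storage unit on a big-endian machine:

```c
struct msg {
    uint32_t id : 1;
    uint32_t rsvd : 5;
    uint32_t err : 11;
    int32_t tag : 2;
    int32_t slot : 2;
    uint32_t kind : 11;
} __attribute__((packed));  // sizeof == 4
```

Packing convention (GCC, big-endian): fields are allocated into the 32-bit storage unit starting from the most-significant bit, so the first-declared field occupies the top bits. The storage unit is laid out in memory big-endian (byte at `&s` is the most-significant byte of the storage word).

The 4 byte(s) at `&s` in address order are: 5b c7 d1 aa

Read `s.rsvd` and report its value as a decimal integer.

22

[0]=0x5b [1]=0xc7 [2]=0xd1 [3]=0xaa (big-endian) → word 0x5bc7d1aa
id:1 @ bit 31 → (0x5bc7d1aa>>31)&0x1 = 0x0
rsvd:5 @ bit 26 → (0x5bc7d1aa>>26)&0x1f = 0x16  ←
err:11 @ bit 15 → (0x5bc7d1aa>>15)&0x7ff = 0x78f
tag:2 @ bit 13 → (0x5bc7d1aa>>13)&0x3 = 0x2
slot:2 @ bit 11 → (0x5bc7d1aa>>11)&0x3 = 0x2
kind:11 @ bit 0 → (0x5bc7d1aa>>0)&0x7ff = 0x1aa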